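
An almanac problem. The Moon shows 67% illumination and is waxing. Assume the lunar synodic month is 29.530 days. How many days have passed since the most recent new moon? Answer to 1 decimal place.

From f = (1 − cos θ)/2: cos θ = 1 − 2×0.67 = -0.340; arccos → 109.9°.
Waxing ⇒ before full, so θ = 109.9°.
At 360°/29.530 d per day, 109.9° corresponds to 9.01 days.

9.0 days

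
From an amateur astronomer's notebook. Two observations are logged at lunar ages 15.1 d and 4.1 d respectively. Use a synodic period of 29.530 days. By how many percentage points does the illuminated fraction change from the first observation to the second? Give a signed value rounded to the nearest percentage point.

-82 pp

First observation: θ = 360°·15.1/29.530 = 184.1°, so f = 0.999.
Second observation: θ = 50.0°, f = 0.178.
Δf = 0.178 − 0.999 = -0.820, i.e. -82 pp.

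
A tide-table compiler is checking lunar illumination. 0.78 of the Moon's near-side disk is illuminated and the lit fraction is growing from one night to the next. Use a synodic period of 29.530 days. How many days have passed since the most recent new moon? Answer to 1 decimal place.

From f = (1 − cos θ)/2: cos θ = 1 − 2×0.78 = -0.560; arccos → 124.1°.
Before full moon the principal value applies: θ = 124.1°.
Age = 29.530 × 124.1°/360° ≈ 10.18 days.

10.2 days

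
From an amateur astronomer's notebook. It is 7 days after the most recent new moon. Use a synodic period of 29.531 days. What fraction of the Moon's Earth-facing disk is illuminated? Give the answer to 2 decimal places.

0.46

The Moon has covered 7/29.531 of its cycle, so θ ≈ 360° × 7/29.531 = 85.3°.
Illuminated fraction = (1 − cos 85.3°)/2 = (1 − 0.081)/2 ≈ 0.459.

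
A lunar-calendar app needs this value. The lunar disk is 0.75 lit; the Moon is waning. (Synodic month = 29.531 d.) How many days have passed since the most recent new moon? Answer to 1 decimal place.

From f = (1 − cos θ)/2: cos θ = 1 − 2×0.75 = -0.500; arccos → 120.0°.
Since the Moon is past full (waning), take the reflex angle: θ = 360° − 120.0° = 240.0°.
At 360°/29.531 d per day, 240.0° corresponds to 19.69 days.

19.7 days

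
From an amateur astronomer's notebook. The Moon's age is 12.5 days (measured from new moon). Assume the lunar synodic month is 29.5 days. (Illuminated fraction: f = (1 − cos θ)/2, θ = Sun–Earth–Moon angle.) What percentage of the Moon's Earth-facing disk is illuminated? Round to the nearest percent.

94%

The Moon has covered 12.5/29.5 of its cycle, so θ ≈ 360° × 12.5/29.5 = 152.5°.
With cos θ = (-0.887), the lit fraction is (1 − (-0.887))/2 ≈ 0.944, so 94%.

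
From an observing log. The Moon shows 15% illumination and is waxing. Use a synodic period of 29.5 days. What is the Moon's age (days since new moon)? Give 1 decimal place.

3.7 days

Invert f = (1 − cos θ)/2 to get cos θ = 1 − 2(0.15) = 0.700, hence θ₀ = arccos 0.700 = 45.6°.
Before full moon the principal value applies: θ = 45.6°.
At 360°/29.5 d per day, 45.6° corresponds to 3.73 days.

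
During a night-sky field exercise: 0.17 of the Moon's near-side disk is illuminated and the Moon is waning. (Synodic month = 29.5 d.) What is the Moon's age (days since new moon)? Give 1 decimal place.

From f = (1 − cos θ)/2: cos θ = 1 − 2×0.17 = 0.660; arccos → 48.7°.
Since the Moon is past full (waning), take the reflex angle: θ = 360° − 48.7° = 311.3°.
At 360°/29.5 d per day, 311.3° corresponds to 25.51 days.

25.5 days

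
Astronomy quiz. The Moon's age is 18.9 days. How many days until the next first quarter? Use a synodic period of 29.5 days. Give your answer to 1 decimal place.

First quarter is 0.25 of the way through the cycle: age 0.25 × 29.5 = 7.375 d.
This lunation's first quarter (7.375 d) has passed, so add one period: 36.875 − 18.9 = 17.975 days.

18.0 days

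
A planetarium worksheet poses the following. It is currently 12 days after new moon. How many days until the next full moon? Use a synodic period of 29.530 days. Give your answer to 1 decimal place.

Full moon occurs at elongation 180°, i.e. at age 29.530 × 180/360 = 14.765 d.
So 2.765 days remain (14.765 − 12).

2.8 days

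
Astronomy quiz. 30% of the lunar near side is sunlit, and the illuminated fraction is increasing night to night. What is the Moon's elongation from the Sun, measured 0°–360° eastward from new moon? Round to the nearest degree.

Invert f = (1 − cos θ)/2 to get cos θ = 1 − 2(0.30) = 0.400, hence θ₀ = arccos 0.400 = 66.4°.
Waxing ⇒ before full, so θ = 66.4°.

66°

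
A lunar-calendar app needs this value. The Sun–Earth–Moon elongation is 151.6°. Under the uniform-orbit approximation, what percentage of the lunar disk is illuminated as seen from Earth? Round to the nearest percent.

94%

cos 151.6° = (-0.880), so f = (1 − (-0.880))/2 = 0.940, i.e. 94%.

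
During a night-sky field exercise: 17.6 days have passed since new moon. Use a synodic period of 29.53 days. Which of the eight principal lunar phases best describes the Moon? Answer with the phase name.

waning gibbous

At 17.6/29.53 of the cycle, θ ≈ 215° — the waning gibbous range.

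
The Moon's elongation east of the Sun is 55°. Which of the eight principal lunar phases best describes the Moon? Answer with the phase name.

waxing crescent

55° lies in the waxing crescent sector of the 8-phase cycle.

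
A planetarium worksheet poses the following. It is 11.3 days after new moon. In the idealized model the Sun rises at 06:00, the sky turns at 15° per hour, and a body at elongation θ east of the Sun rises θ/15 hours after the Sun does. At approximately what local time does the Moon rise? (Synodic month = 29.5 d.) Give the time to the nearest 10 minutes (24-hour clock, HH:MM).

Phase angle: θ = 360°·(11.3 d)/(29.5 d) = 137.9°.
At 15° of sky rotation per hour, 137.9° corresponds to a 9.19 h lag.
06:00 + 9.193 h ≈ 15:12 → 15:10 to the nearest ten minutes.

15:10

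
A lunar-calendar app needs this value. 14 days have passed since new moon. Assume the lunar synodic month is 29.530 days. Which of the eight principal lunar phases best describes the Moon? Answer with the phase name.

full moon

θ ≈ 360° × 14/29.530 = 171°, which falls in the full moon sector.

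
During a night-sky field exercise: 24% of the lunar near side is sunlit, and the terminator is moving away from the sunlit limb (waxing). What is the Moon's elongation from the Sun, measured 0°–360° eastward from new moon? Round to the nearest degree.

59°

Invert f = (1 − cos θ)/2 to get cos θ = 1 − 2(0.24) = 0.520, hence θ₀ = arccos 0.520 = 58.7°.
The Moon is waxing (0°–180°), so θ = 58.7° directly.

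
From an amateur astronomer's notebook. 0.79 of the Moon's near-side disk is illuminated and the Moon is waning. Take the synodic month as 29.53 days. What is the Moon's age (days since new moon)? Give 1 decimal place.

19.2 days

From f = (1 − cos θ)/2: cos θ = 1 − 2×0.79 = -0.580; arccos → 125.5°.
Waning ⇒ past full, so θ = 360° − 125.5° = 234.5°.
At 360°/29.53 d per day, 234.5° corresponds to 19.24 days.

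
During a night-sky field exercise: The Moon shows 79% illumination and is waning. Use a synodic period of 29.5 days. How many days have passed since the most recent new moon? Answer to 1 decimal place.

From f = (1 − cos θ)/2: cos θ = 1 − 2×0.79 = -0.580; arccos → 125.5°.
A waning Moon lies in 180°–360°, so θ = 360° − 125.5° = 234.5°.
That fraction of the synodic month is 234.5/360 × 29.5 d ≈ 19.22 d.

19.2 days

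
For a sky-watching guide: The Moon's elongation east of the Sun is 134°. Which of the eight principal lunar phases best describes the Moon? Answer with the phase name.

The waxing gibbous sector spans roughly 112°–158°; 134° falls inside it.

waxing gibbous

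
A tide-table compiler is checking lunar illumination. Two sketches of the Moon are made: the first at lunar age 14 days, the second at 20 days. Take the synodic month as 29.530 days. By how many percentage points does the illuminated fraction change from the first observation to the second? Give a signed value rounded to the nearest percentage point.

-27 percentage points

First observation: θ = 360°·14/29.530 = 170.7°, so f = 0.993.
Second observation: θ = 243.8°, f = 0.721.
Δf = 0.721 − 0.993 = -0.273, i.e. -27 pp.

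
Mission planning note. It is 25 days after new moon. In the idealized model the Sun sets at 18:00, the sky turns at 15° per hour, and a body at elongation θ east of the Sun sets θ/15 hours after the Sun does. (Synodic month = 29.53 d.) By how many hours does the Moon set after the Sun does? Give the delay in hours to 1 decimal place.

Elongation θ = 360° × 25/29.53 ≈ 304.8°.
The Moon trails the Sun by θ/15 = 304.8/15 ≈ 20.32 hours.
So the Moon sets 20.32 h after the Sun.

20.3 h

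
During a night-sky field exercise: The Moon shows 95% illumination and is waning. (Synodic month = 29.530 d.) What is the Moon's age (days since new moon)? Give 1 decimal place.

cos θ = 1 − 2f = -0.900, giving a principal value of 154.2°.
Since the Moon is past full (waning), take the reflex angle: θ = 360° − 154.2° = 205.8°.
Age = 29.530 × 205.8°/360° ≈ 16.88 days.

16.9 days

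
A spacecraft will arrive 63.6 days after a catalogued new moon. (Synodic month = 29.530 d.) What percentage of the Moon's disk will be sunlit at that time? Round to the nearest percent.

63.6 d spans 2 complete synodic months (2 × 29.530 = 59.06 d) plus 4.54 d.
Phase angle: θ = 360°·(4.54 d)/(29.530 d) = 55.3°.
cos 55.3° = 0.569, so f = (1 − 0.569)/2 = 0.216, so 22%.

22%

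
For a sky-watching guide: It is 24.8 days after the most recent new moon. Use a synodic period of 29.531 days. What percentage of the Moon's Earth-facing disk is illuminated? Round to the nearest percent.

23%

Elongation θ = 360° × 24.8/29.531 ≈ 302.3°.
Illuminated fraction = (1 − cos 302.3°)/2 = (1 − 0.535)/2 ≈ 0.233, so 23%.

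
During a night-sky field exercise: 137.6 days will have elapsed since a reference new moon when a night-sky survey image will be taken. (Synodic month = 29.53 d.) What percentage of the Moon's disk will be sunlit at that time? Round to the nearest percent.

77%

137.6/29.53 = 4.660 lunations, so 4 complete cycles and 19.48 d into the next.
Elongation θ = 360° × 19.48/29.53 ≈ 237.5°.
cos 237.5° = (-0.538), so f = (1 − (-0.538))/2 = 0.769, so 77%.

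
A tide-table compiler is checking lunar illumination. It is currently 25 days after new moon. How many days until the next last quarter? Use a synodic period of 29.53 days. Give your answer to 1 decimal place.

Last quarter occurs at elongation 270°, i.e. at age 29.53 × 270/360 = 22.148 d.
Already past this cycle's last quarter; the next is at 22.148 + 29.53 = 51.678 d, so 51.678 − 25 = 26.678 days.

26.7 days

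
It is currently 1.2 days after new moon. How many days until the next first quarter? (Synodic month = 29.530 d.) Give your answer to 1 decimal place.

6.2 days

First quarter occurs at elongation 90°, i.e. at age 29.530 × 90/360 = 7.383 d.
So 6.183 days remain (7.383 − 1.2).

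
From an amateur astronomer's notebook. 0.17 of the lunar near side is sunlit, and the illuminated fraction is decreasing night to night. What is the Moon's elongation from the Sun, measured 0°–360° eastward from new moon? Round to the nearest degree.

cos θ = 1 − 2f = 0.660, giving a principal value of 48.7°.
A waning Moon lies in 180°–360°, so θ = 360° − 48.7° = 311.3°.

311°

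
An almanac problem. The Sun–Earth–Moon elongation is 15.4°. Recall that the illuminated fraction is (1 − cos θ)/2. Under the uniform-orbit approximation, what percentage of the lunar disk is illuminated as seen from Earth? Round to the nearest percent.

f = (1 − cos 15.4°)/2 = (1 − 0.964)/2 ≈ 0.018, i.e. 2%.

2%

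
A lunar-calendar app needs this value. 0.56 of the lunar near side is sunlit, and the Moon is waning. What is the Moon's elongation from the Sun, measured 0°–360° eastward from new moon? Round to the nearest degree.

From f = (1 − cos θ)/2: cos θ = 1 − 2×0.56 = -0.120; arccos → 96.9°.
Waning ⇒ past full, so θ = 360° − 96.9° = 263.1°.

263°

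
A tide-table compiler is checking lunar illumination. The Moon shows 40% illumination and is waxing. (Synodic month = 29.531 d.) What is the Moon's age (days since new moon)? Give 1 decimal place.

From f = (1 − cos θ)/2: cos θ = 1 − 2×0.40 = 0.200; arccos → 78.5°.
Before full moon the principal value applies: θ = 78.5°.
That fraction of the synodic month is 78.5/360 × 29.531 d ≈ 6.44 d.

6.4 days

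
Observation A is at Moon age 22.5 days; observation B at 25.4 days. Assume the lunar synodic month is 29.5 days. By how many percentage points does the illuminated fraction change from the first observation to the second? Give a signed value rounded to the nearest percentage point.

First observation: θ = 360°·22.5/29.5 = 274.6°, so f = 0.460.
Second observation: θ = 310.0°, f = 0.179.
Δf = 0.179 − 0.460 = -0.281, i.e. -28 pp.

-28 pp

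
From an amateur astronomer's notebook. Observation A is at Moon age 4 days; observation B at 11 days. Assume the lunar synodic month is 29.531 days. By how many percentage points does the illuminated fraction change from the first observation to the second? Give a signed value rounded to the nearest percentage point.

+68 pp

First observation: θ = 360°·4/29.531 = 48.8°, so f = 0.170.
Second observation: θ = 134.1°, f = 0.848.
Δf = 0.848 − 0.170 = +0.678, i.e. +68 pp.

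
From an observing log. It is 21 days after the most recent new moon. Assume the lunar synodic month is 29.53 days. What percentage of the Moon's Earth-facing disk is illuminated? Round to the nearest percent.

Phase angle: θ = 360°·(21 d)/(29.53 d) = 256.0°.
With cos θ = (-0.242), the lit fraction is (1 − (-0.242))/2 ≈ 0.621, so 62%.

62%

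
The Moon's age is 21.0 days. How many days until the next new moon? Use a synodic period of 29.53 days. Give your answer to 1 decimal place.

The next new moon completes the synodic month: 29.53 − 21.0 = 8.530 days.

8.5 days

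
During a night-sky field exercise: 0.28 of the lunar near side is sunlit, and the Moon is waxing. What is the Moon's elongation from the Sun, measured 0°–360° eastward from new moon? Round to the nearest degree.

64°

From f = (1 − cos θ)/2: cos θ = 1 − 2×0.28 = 0.440; arccos → 63.9°.
Waxing ⇒ before full, so θ = 63.9°.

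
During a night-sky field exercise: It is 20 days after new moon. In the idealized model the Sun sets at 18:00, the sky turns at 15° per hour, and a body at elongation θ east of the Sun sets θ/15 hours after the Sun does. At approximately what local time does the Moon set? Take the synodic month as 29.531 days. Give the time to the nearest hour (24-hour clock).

10:00

The Moon has covered 20/29.531 of its cycle, so θ ≈ 360° × 20/29.531 = 243.8°.
Delay after the Sun = 243.8° / (15°/h) ≈ 16.25 h.
18:00 + 16.25 h ≈ 10:15 → 10:00 to the nearest hour.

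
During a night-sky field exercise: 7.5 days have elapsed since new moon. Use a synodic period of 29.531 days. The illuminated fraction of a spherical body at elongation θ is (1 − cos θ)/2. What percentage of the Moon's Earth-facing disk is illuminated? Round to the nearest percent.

51%

Elongation θ = 360° × 7.5/29.531 ≈ 91.4°.
Illuminated fraction = (1 − cos 91.4°)/2 = (1 − (-0.025))/2 ≈ 0.512, so 51%.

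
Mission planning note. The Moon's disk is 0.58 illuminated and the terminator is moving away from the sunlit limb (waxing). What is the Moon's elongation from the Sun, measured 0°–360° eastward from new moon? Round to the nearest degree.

From f = (1 − cos θ)/2: cos θ = 1 − 2×0.58 = -0.160; arccos → 99.2°.
Before full moon the principal value applies: θ = 99.2°.

99°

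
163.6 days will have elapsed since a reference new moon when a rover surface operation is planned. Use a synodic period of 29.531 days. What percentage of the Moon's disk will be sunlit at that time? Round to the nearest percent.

163.6/29.531 = 5.540 lunations, so 5 complete cycles and 15.94 d into the next.
Elongation θ = 360° × 15.94/29.531 ≈ 194.4°.
With cos θ = (-0.969), the lit fraction is (1 − (-0.969))/2 ≈ 0.984, so 98%.

98%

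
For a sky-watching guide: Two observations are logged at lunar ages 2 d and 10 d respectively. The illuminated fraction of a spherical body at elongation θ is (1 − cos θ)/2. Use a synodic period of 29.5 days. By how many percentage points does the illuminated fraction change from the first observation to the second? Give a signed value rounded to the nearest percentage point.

First observation: θ = 360°·2/29.5 = 24.4°, so f = 0.045.
Second observation: θ = 122.0°, f = 0.765.
Δf = 0.765 − 0.045 = +0.721, i.e. +72 pp.

+72 percentage points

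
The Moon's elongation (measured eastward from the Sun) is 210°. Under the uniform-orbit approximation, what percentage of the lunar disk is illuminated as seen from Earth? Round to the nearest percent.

Half-versine of 210°: (1 − (-0.866))/2 = 0.933, i.e. 93%.

93%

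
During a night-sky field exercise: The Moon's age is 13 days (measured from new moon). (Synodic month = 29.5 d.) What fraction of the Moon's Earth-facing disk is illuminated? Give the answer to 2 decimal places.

Phase angle: θ = 360°·(13 d)/(29.5 d) = 158.6°.
Illuminated fraction = (1 − cos 158.6°)/2 = (1 − (-0.931))/2 ≈ 0.966.

0.97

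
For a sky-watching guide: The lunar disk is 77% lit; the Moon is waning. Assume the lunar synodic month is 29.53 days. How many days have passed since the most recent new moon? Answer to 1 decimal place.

Invert f = (1 − cos θ)/2 to get cos θ = 1 − 2(0.77) = -0.540, hence θ₀ = arccos -0.540 = 122.7°.
A waning Moon lies in 180°–360°, so θ = 360° − 122.7° = 237.3°.
Age = 29.53 × 237.3°/360° ≈ 19.47 days.

19.5 days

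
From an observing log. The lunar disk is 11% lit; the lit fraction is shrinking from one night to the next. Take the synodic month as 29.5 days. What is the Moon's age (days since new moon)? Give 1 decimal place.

26.3 days

From f = (1 − cos θ)/2: cos θ = 1 − 2×0.11 = 0.780; arccos → 38.7°.
Waning ⇒ past full, so θ = 360° − 38.7° = 321.3°.
At 360°/29.5 d per day, 321.3° corresponds to 26.33 days.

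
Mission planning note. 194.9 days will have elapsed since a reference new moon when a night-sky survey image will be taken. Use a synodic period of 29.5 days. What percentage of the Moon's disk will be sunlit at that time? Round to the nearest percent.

194.9/29.5 = 6.607 lunations, so 6 complete cycles and 17.90 d into the next.
The Moon has covered 17.90/29.5 of its cycle, so θ ≈ 360° × 17.90/29.5 = 218.4°.
Illuminated fraction = (1 − cos 218.4°)/2 = (1 − (-0.783))/2 ≈ 0.892, so 89%.

89%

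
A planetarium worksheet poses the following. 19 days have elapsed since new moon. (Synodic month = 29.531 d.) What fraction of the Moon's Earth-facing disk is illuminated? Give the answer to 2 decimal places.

Phase angle: θ = 360°·(19 d)/(29.531 d) = 231.6°.
cos 231.6° = (-0.621), so f = (1 − (-0.621))/2 = 0.810.

0.81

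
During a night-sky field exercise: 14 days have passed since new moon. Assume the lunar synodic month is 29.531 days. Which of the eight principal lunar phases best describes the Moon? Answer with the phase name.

θ ≈ 360° × 14/29.531 = 171°, which falls in the full moon sector.

full moon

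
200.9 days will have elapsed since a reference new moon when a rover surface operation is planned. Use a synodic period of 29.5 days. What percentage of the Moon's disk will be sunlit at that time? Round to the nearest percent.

200.9/29.5 = 6.810 lunations, so 6 complete cycles and 23.90 d into the next.
Elongation θ = 360° × 23.90/29.5 ≈ 291.7°.
With cos θ = 0.369, the lit fraction is (1 − 0.369)/2 ≈ 0.315, so 32%.

32%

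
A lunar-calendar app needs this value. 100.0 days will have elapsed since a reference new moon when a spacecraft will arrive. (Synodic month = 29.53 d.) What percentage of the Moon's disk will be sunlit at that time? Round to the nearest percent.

100.0 d spans 3 complete synodic months (3 × 29.53 = 88.59 d) plus 11.41 d.
The Moon has covered 11.41/29.53 of its cycle, so θ ≈ 360° × 11.41/29.53 = 139.1°.
Illuminated fraction = (1 − cos 139.1°)/2 = (1 − (-0.756))/2 ≈ 0.878, so 88%.

88%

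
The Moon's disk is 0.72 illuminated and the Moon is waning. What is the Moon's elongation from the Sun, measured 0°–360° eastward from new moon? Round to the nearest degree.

cos θ = 1 − 2f = -0.440, giving a principal value of 116.1°.
A waning Moon lies in 180°–360°, so θ = 360° − 116.1° = 243.9°.

244°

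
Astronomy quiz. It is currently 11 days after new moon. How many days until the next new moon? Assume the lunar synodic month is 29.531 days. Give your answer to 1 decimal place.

One full lunation from the last new moon is 29.531 d; remaining = 29.531 − 11 = 18.531 d.

18.5 days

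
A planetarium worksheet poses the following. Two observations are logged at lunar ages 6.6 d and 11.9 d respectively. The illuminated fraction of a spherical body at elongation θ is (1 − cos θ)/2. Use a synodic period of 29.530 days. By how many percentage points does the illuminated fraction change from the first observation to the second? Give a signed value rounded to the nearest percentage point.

+49 percentage points

θ₁ = 360° × 6.6/29.530 = 80.5°, f₁ = (1 − cos θ₁)/2 = 0.417.
θ₂ = 360° × 11.9/29.530 = 145.1°, f₂ = (1 − cos θ₂)/2 = 0.910.
Change = f₂ − f₁ = +0.493 → +49 percentage points.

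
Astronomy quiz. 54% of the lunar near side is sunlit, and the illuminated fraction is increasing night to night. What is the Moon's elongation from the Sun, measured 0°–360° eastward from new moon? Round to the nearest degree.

95°

From f = (1 − cos θ)/2: cos θ = 1 − 2×0.54 = -0.080; arccos → 94.6°.
The Moon is waxing (0°–180°), so θ = 94.6° directly.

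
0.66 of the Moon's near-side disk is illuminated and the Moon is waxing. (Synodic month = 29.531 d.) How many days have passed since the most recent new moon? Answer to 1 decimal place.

8.9 days

cos θ = 1 − 2f = -0.320, giving a principal value of 108.7°.
The Moon is waxing (0°–180°), so θ = 108.7° directly.
That fraction of the synodic month is 108.7/360 × 29.531 d ≈ 8.91 d.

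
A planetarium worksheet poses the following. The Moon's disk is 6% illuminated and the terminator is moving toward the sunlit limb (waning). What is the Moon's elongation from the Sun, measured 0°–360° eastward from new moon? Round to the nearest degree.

Invert f = (1 − cos θ)/2 to get cos θ = 1 − 2(0.06) = 0.880, hence θ₀ = arccos 0.880 = 28.4°.
Waning ⇒ past full, so θ = 360° − 28.4° = 331.6°.

332°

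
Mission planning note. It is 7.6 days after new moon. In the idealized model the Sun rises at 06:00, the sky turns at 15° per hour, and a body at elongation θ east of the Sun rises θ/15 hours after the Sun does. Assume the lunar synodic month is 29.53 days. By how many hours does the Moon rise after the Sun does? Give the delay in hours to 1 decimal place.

6.2 h

Elongation θ = 360° × 7.6/29.53 ≈ 92.7°.
Delay after the Sun = 92.7° / (15°/h) ≈ 6.18 h.
So the Moon rises 6.18 h after the Sun.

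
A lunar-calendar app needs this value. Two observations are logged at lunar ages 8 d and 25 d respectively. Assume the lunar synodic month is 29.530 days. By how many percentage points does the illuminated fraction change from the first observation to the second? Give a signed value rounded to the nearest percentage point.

-35 percentage points

θ₁ = 360° × 8/29.530 = 97.5°, f₁ = (1 − cos θ₁)/2 = 0.566.
θ₂ = 360° × 25/29.530 = 304.8°, f₂ = (1 − cos θ₂)/2 = 0.215.
Change = f₂ − f₁ = -0.351 → -35 percentage points.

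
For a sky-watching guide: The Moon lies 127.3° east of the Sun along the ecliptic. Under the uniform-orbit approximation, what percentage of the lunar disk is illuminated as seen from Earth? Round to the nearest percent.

cos 127.3° = (-0.606), so f = (1 − (-0.606))/2 = 0.803, i.e. 80%.

80%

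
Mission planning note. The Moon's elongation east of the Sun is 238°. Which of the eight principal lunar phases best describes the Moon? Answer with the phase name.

waning gibbous

238° lies in the waning gibbous sector of the 8-phase cycle.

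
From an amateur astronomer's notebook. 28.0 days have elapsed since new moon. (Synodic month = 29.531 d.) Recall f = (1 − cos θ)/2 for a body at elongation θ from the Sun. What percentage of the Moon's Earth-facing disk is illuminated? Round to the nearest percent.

Elongation θ = 360° × 28.0/29.531 ≈ 341.3°.
Illuminated fraction = (1 − cos 341.3°)/2 = (1 − 0.947)/2 ≈ 0.026, so 3%.

3%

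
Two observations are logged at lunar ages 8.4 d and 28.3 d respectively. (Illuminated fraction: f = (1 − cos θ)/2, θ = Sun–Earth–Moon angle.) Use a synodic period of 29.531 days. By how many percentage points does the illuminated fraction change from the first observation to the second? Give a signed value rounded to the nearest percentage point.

-59 percentage points

θ₁ = 360° × 8.4/29.531 = 102.4°, f₁ = (1 − cos θ₁)/2 = 0.607.
θ₂ = 360° × 28.3/29.531 = 345.0°, f₂ = (1 − cos θ₂)/2 = 0.017.
Change = f₂ − f₁ = -0.590 → -59 percentage points.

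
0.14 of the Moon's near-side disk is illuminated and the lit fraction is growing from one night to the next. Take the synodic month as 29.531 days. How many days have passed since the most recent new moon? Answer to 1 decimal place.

From f = (1 − cos θ)/2: cos θ = 1 − 2×0.14 = 0.720; arccos → 43.9°.
The Moon is waxing (0°–180°), so θ = 43.9° directly.
Age = 29.531 × 43.9°/360° ≈ 3.60 days.

3.6 days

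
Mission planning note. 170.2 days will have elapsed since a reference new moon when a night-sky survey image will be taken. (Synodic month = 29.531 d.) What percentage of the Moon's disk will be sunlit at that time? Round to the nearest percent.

46%

170.2/29.531 = 5.763 lunations, so 5 complete cycles and 22.54 d into the next.
Phase angle: θ = 360°·(22.54 d)/(29.531 d) = 274.8°.
cos 274.8° = 0.084, so f = (1 − 0.084)/2 = 0.458, so 46%.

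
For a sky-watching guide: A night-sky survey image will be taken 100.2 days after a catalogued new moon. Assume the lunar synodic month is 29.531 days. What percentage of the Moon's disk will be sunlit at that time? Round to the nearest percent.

89%

Reduce mod P: 100.2 − 3×29.531 = 11.61 d into the current lunation.
Phase angle: θ = 360°·(11.61 d)/(29.531 d) = 141.5°.
cos 141.5° = (-0.783), so f = (1 − (-0.783))/2 = 0.891, so 89%.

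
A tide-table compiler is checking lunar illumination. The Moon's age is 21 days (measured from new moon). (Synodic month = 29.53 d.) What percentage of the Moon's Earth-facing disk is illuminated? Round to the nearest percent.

62%

Elongation θ = 360° × 21/29.53 ≈ 256.0°.
cos 256.0° = (-0.242), so f = (1 − (-0.242))/2 = 0.621, so 62%.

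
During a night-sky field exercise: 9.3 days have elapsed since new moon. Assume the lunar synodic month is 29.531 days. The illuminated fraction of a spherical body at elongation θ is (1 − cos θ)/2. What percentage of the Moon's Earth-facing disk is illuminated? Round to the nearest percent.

Elongation θ = 360° × 9.3/29.531 ≈ 113.4°.
With cos θ = (-0.397), the lit fraction is (1 − (-0.397))/2 ≈ 0.698, so 70%.

70%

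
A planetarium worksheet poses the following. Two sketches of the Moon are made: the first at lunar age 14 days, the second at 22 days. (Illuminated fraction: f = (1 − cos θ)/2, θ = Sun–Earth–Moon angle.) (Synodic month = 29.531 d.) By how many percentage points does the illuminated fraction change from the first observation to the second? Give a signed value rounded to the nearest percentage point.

θ₁ = 360° × 14/29.531 = 170.7°, f₁ = (1 − cos θ₁)/2 = 0.993.
θ₂ = 360° × 22/29.531 = 268.2°, f₂ = (1 − cos θ₂)/2 = 0.516.
Change = f₂ − f₁ = -0.478 → -48 percentage points.

-48 pp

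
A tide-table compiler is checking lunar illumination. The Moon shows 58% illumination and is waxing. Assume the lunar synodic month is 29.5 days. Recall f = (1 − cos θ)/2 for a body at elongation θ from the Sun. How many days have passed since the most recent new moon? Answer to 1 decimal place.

8.1 days

From f = (1 − cos θ)/2: cos θ = 1 − 2×0.58 = -0.160; arccos → 99.2°.
The Moon is waxing (0°–180°), so θ = 99.2° directly.
Age = 29.5 × 99.2°/360° ≈ 8.13 days.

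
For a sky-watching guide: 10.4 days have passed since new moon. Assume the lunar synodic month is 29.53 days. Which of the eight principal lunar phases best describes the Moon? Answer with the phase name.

waxing gibbous

At 10.4/29.53 of the cycle, θ ≈ 127° — the waxing gibbous range.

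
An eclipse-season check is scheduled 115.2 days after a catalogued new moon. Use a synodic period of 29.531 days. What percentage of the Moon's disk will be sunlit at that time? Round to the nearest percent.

9%

115.2/29.531 = 3.901 lunations, so 3 complete cycles and 26.61 d into the next.
Elongation θ = 360° × 26.61/29.531 ≈ 324.4°.
cos 324.4° = 0.813, so f = (1 − 0.813)/2 = 0.094, so 9%.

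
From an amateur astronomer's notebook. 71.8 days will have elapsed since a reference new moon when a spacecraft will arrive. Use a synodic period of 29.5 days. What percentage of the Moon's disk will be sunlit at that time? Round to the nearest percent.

96%

71.8 d spans 2 complete synodic months (2 × 29.5 = 59.00 d) plus 12.80 d.
The Moon has covered 12.80/29.5 of its cycle, so θ ≈ 360° × 12.80/29.5 = 156.2°.
With cos θ = (-0.915), the lit fraction is (1 − (-0.915))/2 ≈ 0.957, so 96%.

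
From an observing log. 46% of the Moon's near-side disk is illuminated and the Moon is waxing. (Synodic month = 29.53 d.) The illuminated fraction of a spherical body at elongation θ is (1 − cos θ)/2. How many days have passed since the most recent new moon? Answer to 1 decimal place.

Invert f = (1 − cos θ)/2 to get cos θ = 1 − 2(0.46) = 0.080, hence θ₀ = arccos 0.080 = 85.4°.
The Moon is waxing (0°–180°), so θ = 85.4° directly.
At 360°/29.53 d per day, 85.4° corresponds to 7.01 days.

7.0 days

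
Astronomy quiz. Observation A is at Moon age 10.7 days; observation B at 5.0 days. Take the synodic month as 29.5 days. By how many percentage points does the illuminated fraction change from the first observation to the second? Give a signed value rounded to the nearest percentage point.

First observation: θ = 360°·10.7/29.5 = 130.6°, so f = 0.825.
Second observation: θ = 61.0°, f = 0.258.
Δf = 0.258 − 0.825 = -0.568, i.e. -57 pp.

-57 percentage points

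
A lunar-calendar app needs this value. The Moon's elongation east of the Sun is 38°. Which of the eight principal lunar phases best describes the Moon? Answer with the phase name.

waxing crescent

The waxing crescent sector spans roughly 22°–68°; 38° falls inside it.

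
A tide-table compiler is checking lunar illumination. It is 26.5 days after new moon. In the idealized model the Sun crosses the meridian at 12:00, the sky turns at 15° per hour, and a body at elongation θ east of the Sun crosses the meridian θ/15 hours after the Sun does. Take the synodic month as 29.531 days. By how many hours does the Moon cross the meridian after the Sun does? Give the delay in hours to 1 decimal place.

Elongation θ = 360° × 26.5/29.531 ≈ 323.1°.
Delay after the Sun = 323.1° / (15°/h) ≈ 21.54 h.
So the Moon crosses the meridian 21.54 h after the Sun.

21.5 h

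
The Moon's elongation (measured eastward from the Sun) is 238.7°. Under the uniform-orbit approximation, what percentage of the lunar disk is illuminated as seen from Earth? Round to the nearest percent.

cos 238.7° = (-0.520), so f = (1 − (-0.520))/2 = 0.760, i.e. 76%.

76%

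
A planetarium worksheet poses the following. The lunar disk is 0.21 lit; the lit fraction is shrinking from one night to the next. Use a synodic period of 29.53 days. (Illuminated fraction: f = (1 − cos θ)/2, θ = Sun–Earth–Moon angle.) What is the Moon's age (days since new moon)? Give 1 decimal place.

Invert f = (1 − cos θ)/2 to get cos θ = 1 − 2(0.21) = 0.580, hence θ₀ = arccos 0.580 = 54.5°.
Waning ⇒ past full, so θ = 360° − 54.5° = 305.5°.
That fraction of the synodic month is 305.5/360 × 29.53 d ≈ 25.06 d.

25.1 days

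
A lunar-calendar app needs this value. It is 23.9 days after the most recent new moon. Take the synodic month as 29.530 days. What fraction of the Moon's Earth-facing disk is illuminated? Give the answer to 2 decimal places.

Elongation θ = 360° × 23.9/29.530 ≈ 291.4°.
Illuminated fraction = (1 − cos 291.4°)/2 = (1 − 0.364)/2 ≈ 0.318.

0.32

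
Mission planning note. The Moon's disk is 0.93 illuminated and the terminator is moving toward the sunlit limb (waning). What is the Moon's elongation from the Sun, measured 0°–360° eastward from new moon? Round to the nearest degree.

211°

From f = (1 − cos θ)/2: cos θ = 1 − 2×0.93 = -0.860; arccos → 149.3°.
Since the Moon is past full (waning), take the reflex angle: θ = 360° − 149.3° = 210.7°.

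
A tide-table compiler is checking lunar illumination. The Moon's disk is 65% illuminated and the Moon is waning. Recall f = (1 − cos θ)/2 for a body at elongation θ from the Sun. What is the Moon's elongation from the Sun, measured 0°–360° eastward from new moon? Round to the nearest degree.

From f = (1 − cos θ)/2: cos θ = 1 − 2×0.65 = -0.300; arccos → 107.5°.
Waning ⇒ past full, so θ = 360° − 107.5° = 252.5°.

253°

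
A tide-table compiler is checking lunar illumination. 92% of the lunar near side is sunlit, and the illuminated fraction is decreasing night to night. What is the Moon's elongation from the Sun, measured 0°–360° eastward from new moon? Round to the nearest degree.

213°

cos θ = 1 − 2f = -0.840, giving a principal value of 147.1°.
Waning ⇒ past full, so θ = 360° − 147.1° = 212.9°.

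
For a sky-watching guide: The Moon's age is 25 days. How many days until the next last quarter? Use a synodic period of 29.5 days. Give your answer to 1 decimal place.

26.6 days

Last quarter is 0.75 of the way through the cycle: age 0.75 × 29.5 = 22.125 d.
This lunation's last quarter (22.125 d) has passed, so add one period: 51.625 − 25 = 26.625 days.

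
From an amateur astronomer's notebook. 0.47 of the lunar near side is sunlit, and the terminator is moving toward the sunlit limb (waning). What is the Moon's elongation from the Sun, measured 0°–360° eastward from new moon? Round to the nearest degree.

273°

From f = (1 − cos θ)/2: cos θ = 1 − 2×0.47 = 0.060; arccos → 86.6°.
A waning Moon lies in 180°–360°, so θ = 360° − 86.6° = 273.4°.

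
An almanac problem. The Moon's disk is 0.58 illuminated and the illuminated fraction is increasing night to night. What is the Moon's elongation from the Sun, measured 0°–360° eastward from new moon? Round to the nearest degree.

99°

cos θ = 1 − 2f = -0.160, giving a principal value of 99.2°.
Waxing ⇒ before full, so θ = 99.2°.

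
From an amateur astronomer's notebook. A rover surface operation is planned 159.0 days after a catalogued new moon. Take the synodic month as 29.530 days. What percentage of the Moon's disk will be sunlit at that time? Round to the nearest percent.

159.0/29.530 = 5.384 lunations, so 5 complete cycles and 11.35 d into the next.
Phase angle: θ = 360°·(11.35 d)/(29.530 d) = 138.4°.
With cos θ = (-0.747), the lit fraction is (1 − (-0.747))/2 ≈ 0.874, so 87%.

87%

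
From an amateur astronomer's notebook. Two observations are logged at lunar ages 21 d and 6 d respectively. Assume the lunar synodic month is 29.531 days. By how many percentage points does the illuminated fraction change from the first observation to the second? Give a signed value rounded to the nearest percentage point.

First observation: θ = 360°·21/29.531 = 256.0°, so f = 0.621.
Second observation: θ = 73.1°, f = 0.355.
Δf = 0.355 − 0.621 = -0.266, i.e. -27 pp.

-27 percentage points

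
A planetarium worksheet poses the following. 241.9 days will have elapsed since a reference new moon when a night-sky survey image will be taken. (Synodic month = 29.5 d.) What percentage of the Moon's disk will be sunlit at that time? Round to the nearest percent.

Reduce mod P: 241.9 − 8×29.5 = 5.90 d into the current lunation.
Phase angle: θ = 360°·(5.90 d)/(29.5 d) = 72.0°.
Illuminated fraction = (1 − cos 72.0°)/2 = (1 − 0.309)/2 ≈ 0.345, so 35%.

35%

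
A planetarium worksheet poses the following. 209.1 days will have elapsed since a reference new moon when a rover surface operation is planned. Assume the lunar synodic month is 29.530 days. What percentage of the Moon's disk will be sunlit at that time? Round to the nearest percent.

209.1/29.530 = 7.081 lunations, so 7 complete cycles and 2.39 d into the next.
Phase angle: θ = 360°·(2.39 d)/(29.530 d) = 29.1°.
Illuminated fraction = (1 − cos 29.1°)/2 = (1 − 0.873)/2 ≈ 0.063, so 6%.

6%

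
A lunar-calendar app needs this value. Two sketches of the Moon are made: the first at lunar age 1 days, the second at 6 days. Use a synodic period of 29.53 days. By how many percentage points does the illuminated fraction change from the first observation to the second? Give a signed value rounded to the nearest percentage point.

First observation: θ = 360°·1/29.53 = 12.2°, so f = 0.011.
Second observation: θ = 73.1°, f = 0.355.
Δf = 0.355 − 0.011 = +0.344, i.e. +34 pp.

+34 percentage points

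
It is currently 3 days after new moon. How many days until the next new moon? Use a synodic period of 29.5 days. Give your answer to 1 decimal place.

26.5 days

The next new moon completes the synodic month: 29.5 − 3 = 26.500 days.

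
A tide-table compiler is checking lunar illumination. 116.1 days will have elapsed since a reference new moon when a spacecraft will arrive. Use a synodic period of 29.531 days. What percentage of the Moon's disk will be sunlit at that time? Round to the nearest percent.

5%

116.1/29.531 = 3.931 lunations, so 3 complete cycles and 27.51 d into the next.
The Moon has covered 27.51/29.531 of its cycle, so θ ≈ 360° × 27.51/29.531 = 335.3°.
With cos θ = 0.909, the lit fraction is (1 − 0.909)/2 ≈ 0.046, so 5%.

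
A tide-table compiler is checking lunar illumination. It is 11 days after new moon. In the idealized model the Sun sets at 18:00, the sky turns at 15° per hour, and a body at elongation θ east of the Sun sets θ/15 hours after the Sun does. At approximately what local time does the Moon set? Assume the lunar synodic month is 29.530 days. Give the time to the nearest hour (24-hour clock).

Phase angle: θ = 360°·(11 d)/(29.530 d) = 134.1°.
The Moon trails the Sun by θ/15 = 134.1/15 ≈ 8.94 hours.
18:00 + 8.94 h ≈ 02:56 → 03:00 to the nearest hour.

03:00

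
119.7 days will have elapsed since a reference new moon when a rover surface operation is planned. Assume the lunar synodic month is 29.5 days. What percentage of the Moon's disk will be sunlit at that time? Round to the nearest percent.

3%

Reduce mod P: 119.7 − 4×29.5 = 1.70 d into the current lunation.
The Moon has covered 1.70/29.5 of its cycle, so θ ≈ 360° × 1.70/29.5 = 20.7°.
With cos θ = 0.935, the lit fraction is (1 − 0.935)/2 ≈ 0.032, so 3%.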